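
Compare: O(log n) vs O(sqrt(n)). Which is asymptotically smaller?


logarithmic grows slower than sublinear
O(log n) is asymptotically smaller; O(sqrt(n)) grows faster


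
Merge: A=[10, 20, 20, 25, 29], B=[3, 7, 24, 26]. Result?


Compare heads, take smaller each step.
Merged: [3, 7, 10, 20, 20, 24, 25, 26, 29]


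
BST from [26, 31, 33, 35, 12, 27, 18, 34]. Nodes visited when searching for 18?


BST root = 26
Search for 18: compare at each node
Path: [26, 12, 18]


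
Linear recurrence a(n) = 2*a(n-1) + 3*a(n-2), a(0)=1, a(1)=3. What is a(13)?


Build bottom-up:
...a(11)=177147, a(12)=531441, a(13)=2*531441+3*177147=1594323


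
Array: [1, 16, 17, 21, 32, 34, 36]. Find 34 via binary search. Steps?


Search for 34:
[0,6] mid=3 arr[3]=21
[4,6] mid=5 arr[5]=34
Total: 2 comparisons


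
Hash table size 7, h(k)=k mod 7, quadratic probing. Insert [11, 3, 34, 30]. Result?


Insertions: 11->slot 4; 3->slot 3; 34->slot 6; 30->slot 2
Table: [None, None, 30, 3, 11, None, 34]


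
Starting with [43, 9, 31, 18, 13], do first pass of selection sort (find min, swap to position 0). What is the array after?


After one pass: [9, 43, 31, 18, 13]


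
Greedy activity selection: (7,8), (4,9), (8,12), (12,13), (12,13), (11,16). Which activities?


Greedy: pick earliest-ending, then skip overlaps.
Selected (3 activities): [(7, 8), (8, 12), (12, 13)]


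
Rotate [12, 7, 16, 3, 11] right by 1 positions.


Right rotate by 1: [11, 12, 7, 16, 3]


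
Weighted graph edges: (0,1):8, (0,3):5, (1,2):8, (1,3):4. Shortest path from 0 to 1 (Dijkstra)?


Dijkstra from 0:
Distances: {0: 0, 1: 8, 2: 16, 3: 5}
Shortest distance to 1 = 8, path = [0, 1]


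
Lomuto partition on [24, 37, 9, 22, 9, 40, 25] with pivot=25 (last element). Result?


Elements <= 25 go left of pivot.
Result: [24, 9, 22, 9, 25, 40, 37], pivot at index 4


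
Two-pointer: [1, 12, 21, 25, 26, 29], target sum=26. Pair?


Two pointers: lo=0, hi=5
Found pair: (1, 25) summing to 26


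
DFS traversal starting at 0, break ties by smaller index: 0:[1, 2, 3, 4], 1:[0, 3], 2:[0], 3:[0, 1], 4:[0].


DFS stack-based: start with [0]
Visit order: [0, 1, 3, 2, 4]


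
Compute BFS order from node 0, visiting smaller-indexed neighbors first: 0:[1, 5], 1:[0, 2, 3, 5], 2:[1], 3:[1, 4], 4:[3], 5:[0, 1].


BFS queue: start with [0]
Visit order: [0, 1, 5, 2, 3, 4]


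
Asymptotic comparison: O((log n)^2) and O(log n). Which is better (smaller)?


logarithmic grows slower than polylogarithmic
O(log n) is asymptotically smaller; O((log n)^2) grows faster


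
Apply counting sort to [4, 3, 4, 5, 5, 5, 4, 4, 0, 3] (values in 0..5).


Count array: [1, 0, 0, 2, 4, 3]
Reconstruct: [0, 3, 3, 4, 4, 4, 4, 5, 5, 5]


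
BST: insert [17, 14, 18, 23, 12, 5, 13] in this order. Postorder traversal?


Root = 17; build tree by BST insertion.
Postorder traversal: [5, 13, 12, 14, 23, 18, 17]


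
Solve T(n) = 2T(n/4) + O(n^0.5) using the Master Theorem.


a=2, b=4, c=0.5. log_4(2)=0.5 = c=0.5. Case 2: O(n^c log n) = O(sqrt(n) log n)
Complexity: O(sqrt(n) log n)


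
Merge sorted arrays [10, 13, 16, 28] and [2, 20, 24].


Compare heads, take smaller each step.
Merged: [2, 10, 13, 16, 20, 24, 28]


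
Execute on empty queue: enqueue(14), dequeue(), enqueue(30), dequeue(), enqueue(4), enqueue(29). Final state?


enqueue(14) -> [14]
dequeue() returns 14 -> []
enqueue(30) -> [30]
dequeue() returns 30 -> []
enqueue(4) -> [4]
enqueue(29) -> [4, 29]
Final queue (front to back): [4, 29]


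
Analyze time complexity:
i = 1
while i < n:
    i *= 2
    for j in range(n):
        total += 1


Per nesting level: O(log n) * O(n) = O(n log n)
Complexity: O(n log n)


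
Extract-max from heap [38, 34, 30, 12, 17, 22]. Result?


Max = 38
Replace root with last, heapify down
Resulting heap: [34, 22, 30, 12, 17]


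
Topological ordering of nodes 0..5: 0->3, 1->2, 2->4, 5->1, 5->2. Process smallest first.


Kahn's algorithm, process smallest node first
Order: [0, 3, 5, 1, 2, 4]


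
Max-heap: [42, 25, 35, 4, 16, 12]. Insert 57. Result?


Append 57: [42, 25, 35, 4, 16, 12, 57]
Bubble up: swap idx 6(57) with idx 2(35); swap idx 2(57) with idx 0(42)
Result: [57, 25, 42, 4, 16, 12, 35]


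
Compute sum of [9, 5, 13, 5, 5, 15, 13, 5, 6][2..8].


Prefix sums: [0, 9, 14, 27, 32, 37, 52, 65, 70, 76]
Sum[2..8] = prefix[9] - prefix[2] = 76 - 14 = 62


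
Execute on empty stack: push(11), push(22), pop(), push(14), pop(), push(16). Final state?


push(11) -> [11]
push(22) -> [11, 22]
pop() returns 22 -> [11]
push(14) -> [11, 14]
pop() returns 14 -> [11]
push(16) -> [11, 16]
Final stack (bottom to top): [11, 16]


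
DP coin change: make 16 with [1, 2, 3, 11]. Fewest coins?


dp[0]=0; dp[i]=1+min(dp[i-c] for c in coins)
...dp[11]=1, dp[12]=2, dp[13]=2, dp[14]=2, dp[15]=3, dp[16]=3
Minimum coins for 16 = 3


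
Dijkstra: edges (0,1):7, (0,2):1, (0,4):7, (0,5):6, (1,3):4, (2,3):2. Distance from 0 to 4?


Dijkstra from 0:
Distances: {0: 0, 1: 7, 2: 1, 3: 3, 4: 7, 5: 6}
Shortest distance to 4 = 7, path = [0, 4]


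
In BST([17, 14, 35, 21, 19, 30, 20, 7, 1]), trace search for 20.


BST root = 17
Search for 20: compare at each node
Path: [17, 35, 21, 19, 20]


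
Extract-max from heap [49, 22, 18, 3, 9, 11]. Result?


Max = 49
Replace root with last, heapify down
Resulting heap: [22, 11, 18, 3, 9]


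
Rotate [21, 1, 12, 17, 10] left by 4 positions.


Left rotate by 4: [10, 21, 1, 12, 17]


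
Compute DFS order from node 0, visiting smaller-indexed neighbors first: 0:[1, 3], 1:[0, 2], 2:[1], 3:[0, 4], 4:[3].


DFS stack-based: start with [0]
Visit order: [0, 1, 2, 3, 4]


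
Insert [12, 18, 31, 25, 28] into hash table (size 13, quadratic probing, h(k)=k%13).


Insertions: 12->slot 12; 18->slot 5; 31->slot 6; 25->slot 0; 28->slot 2
Table: [25, None, 28, None, None, 18, 31, None, None, None, None, None, 12]


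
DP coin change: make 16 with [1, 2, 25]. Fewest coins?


dp[0]=0; dp[i]=1+min(dp[i-c] for c in coins)
...dp[11]=6, dp[12]=6, dp[13]=7, dp[14]=7, dp[15]=8, dp[16]=8
Minimum coins for 16 = 8


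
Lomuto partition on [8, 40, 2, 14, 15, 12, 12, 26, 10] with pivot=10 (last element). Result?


Elements <= 10 go left of pivot.
Result: [8, 2, 10, 14, 15, 12, 12, 26, 40], pivot at index 2


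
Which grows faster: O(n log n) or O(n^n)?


linearithmic grows slower than n^n
O(n log n) is asymptotically smaller; O(n^n) grows faster


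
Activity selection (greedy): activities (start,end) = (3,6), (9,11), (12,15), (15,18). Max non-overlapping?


Greedy: pick earliest-ending, then skip overlaps.
Selected (4 activities): [(3, 6), (9, 11), (12, 15), (15, 18)]


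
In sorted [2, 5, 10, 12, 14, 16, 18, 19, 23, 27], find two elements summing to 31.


Two pointers: lo=0, hi=9
Found pair: (12, 19) summing to 31


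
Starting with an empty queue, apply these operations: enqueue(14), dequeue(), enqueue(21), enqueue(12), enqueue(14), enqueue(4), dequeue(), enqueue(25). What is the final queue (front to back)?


enqueue(14) -> [14]
dequeue() returns 14 -> []
enqueue(21) -> [21]
enqueue(12) -> [21, 12]
enqueue(14) -> [21, 12, 14]
enqueue(4) -> [21, 12, 14, 4]
dequeue() returns 21 -> [12, 14, 4]
enqueue(25) -> [12, 14, 4, 25]
Final queue (front to back): [12, 14, 4, 25]


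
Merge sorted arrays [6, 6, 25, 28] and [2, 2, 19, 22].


Compare heads, take smaller each step.
Merged: [2, 2, 6, 6, 19, 22, 25, 28]


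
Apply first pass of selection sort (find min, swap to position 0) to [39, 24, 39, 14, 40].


After one pass: [14, 24, 39, 39, 40]


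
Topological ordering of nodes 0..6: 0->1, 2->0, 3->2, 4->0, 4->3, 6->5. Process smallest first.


Kahn's algorithm, process smallest node first
Order: [4, 3, 2, 0, 1, 6, 5]


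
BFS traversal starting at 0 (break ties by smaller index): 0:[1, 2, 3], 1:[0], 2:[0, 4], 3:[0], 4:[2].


BFS queue: start with [0]
Visit order: [0, 1, 2, 3, 4]


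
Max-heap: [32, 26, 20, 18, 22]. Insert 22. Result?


Append 22: [32, 26, 20, 18, 22, 22]
Bubble up: swap idx 5(22) with idx 2(20)
Result: [32, 26, 22, 18, 22, 20]


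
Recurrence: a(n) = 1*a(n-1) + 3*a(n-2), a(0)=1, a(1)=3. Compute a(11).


Build bottom-up:
...a(9)=2175, a(10)=5001, a(11)=1*5001+3*2175=11526


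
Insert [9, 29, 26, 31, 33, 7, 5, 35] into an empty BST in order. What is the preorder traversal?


Root = 9; build tree by BST insertion.
Preorder traversal: [9, 7, 5, 29, 26, 31, 33, 35]


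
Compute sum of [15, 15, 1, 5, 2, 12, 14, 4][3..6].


Prefix sums: [0, 15, 30, 31, 36, 38, 50, 64, 68]
Sum[3..6] = prefix[7] - prefix[3] = 64 - 31 = 33


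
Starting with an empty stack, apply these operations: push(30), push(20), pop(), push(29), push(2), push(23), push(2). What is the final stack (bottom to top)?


push(30) -> [30]
push(20) -> [30, 20]
pop() returns 20 -> [30]
push(29) -> [30, 29]
push(2) -> [30, 29, 2]
push(23) -> [30, 29, 2, 23]
push(2) -> [30, 29, 2, 23, 2]
Final stack (bottom to top): [30, 29, 2, 23, 2]


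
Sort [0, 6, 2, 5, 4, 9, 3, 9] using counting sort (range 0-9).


Count array: [1, 0, 1, 1, 1, 1, 1, 0, 0, 2]
Reconstruct: [0, 2, 3, 4, 5, 6, 9, 9]


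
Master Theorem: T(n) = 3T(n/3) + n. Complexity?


a=3, b=3, c=1. log_3(3)=1 = c=1. Case 2: O(n^c log n) = O(n log n)
Complexity: O(n log n)


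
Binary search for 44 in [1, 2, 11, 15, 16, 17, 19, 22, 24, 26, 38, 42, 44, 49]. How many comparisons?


Search for 44:
[0,13] mid=6 arr[6]=19
[7,13] mid=10 arr[10]=38
[11,13] mid=12 arr[12]=44
Total: 3 comparisons


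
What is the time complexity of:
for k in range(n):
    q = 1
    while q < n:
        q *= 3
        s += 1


Per nesting level: O(n) * O(log n) = O(n log n)
Complexity: O(n log n)


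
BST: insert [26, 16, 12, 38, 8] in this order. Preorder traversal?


Root = 26; build tree by BST insertion.
Preorder traversal: [26, 16, 12, 8, 38]


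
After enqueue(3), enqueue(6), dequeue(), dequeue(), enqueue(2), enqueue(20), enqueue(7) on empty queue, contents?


enqueue(3) -> [3]
enqueue(6) -> [3, 6]
dequeue() returns 3 -> [6]
dequeue() returns 6 -> []
enqueue(2) -> [2]
enqueue(20) -> [2, 20]
enqueue(7) -> [2, 20, 7]
Final queue (front to back): [2, 20, 7]


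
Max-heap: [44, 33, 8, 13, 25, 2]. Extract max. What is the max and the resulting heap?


Max = 44
Replace root with last, heapify down
Resulting heap: [33, 25, 8, 13, 2]


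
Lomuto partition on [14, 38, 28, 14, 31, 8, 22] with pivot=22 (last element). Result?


Elements <= 22 go left of pivot.
Result: [14, 14, 8, 22, 31, 28, 38], pivot at index 3


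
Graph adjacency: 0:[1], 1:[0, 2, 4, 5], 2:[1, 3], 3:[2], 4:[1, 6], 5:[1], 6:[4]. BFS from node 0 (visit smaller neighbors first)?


BFS queue: start with [0]
Visit order: [0, 1, 2, 4, 5, 3, 6]


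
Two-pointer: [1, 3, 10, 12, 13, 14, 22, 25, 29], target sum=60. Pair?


Two pointers: lo=0, hi=8
No pair sums to 60


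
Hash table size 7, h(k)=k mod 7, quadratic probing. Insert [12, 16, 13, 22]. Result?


Insertions: 12->slot 5; 16->slot 2; 13->slot 6; 22->slot 1
Table: [None, 22, 16, None, None, 12, 13]


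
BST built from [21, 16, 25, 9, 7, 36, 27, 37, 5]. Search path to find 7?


BST root = 21
Search for 7: compare at each node
Path: [21, 16, 9, 7]


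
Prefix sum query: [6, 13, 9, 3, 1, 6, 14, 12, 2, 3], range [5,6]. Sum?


Prefix sums: [0, 6, 19, 28, 31, 32, 38, 52, 64, 66, 69]
Sum[5..6] = prefix[7] - prefix[5] = 52 - 32 = 20


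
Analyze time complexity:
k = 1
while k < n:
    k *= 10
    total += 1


Per nesting level: O(log n) = O(log n)
Complexity: O(log n)


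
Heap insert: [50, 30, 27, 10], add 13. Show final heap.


Append 13: [50, 30, 27, 10, 13]
Bubble up: no swaps needed
Result: [50, 30, 27, 10, 13]


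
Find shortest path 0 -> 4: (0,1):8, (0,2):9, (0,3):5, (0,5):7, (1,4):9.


Dijkstra from 0:
Distances: {0: 0, 1: 8, 2: 9, 3: 5, 4: 17, 5: 7}
Shortest distance to 4 = 17, path = [0, 1, 4]


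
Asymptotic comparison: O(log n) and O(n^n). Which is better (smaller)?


logarithmic grows slower than n^n
O(log n) is asymptotically smaller; O(n^n) grows faster


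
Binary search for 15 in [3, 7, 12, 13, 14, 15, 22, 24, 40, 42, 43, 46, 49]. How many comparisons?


Search for 15:
[0,12] mid=6 arr[6]=22
[0,5] mid=2 arr[2]=12
[3,5] mid=4 arr[4]=14
[5,5] mid=5 arr[5]=15
Total: 4 comparisons


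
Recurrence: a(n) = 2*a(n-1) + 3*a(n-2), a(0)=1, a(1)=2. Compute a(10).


Build bottom-up:
...a(8)=4921, a(9)=14762, a(10)=2*14762+3*4921=44287


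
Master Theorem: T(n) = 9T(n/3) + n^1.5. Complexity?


a=9, b=3, c=1.5. log_3(9)=2 > c=1.5. Case 1: O(n^log_b(a)) = O(n^2)
Complexity: O(n^2)


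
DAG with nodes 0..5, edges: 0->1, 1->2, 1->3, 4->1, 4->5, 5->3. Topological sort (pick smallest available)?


Kahn's algorithm, process smallest node first
Order: [0, 4, 1, 2, 5, 3]


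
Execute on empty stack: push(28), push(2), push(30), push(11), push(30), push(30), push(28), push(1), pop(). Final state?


push(28) -> [28]
push(2) -> [28, 2]
push(30) -> [28, 2, 30]
push(11) -> [28, 2, 30, 11]
push(30) -> [28, 2, 30, 11, 30]
push(30) -> [28, 2, 30, 11, 30, 30]
push(28) -> [28, 2, 30, 11, 30, 30, 28]
push(1) -> [28, 2, 30, 11, 30, 30, 28, 1]
pop() returns 1 -> [28, 2, 30, 11, 30, 30, 28]
Final stack (bottom to top): [28, 2, 30, 11, 30, 30, 28]


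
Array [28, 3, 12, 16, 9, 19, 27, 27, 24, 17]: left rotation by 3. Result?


Left rotate by 3: [16, 9, 19, 27, 27, 24, 17, 28, 3, 12]


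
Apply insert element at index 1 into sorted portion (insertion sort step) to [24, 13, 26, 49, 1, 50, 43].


After one pass: [13, 24, 26, 49, 1, 50, 43]


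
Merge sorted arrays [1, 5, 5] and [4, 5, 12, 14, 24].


Compare heads, take smaller each step.
Merged: [1, 4, 5, 5, 5, 12, 14, 24]


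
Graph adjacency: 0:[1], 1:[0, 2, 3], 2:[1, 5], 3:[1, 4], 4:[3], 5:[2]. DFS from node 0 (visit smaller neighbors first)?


DFS stack-based: start with [0]
Visit order: [0, 1, 2, 5, 3, 4]


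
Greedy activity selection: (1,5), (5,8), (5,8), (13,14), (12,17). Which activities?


Greedy: pick earliest-ending, then skip overlaps.
Selected (3 activities): [(1, 5), (5, 8), (13, 14)]


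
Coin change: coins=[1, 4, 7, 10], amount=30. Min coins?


dp[0]=0; dp[i]=1+min(dp[i-c] for c in coins)
...dp[25]=4, dp[26]=5, dp[27]=3, dp[28]=4, dp[29]=5, dp[30]=3
Minimum coins for 30 = 3


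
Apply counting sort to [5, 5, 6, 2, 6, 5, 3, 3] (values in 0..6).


Count array: [0, 0, 1, 2, 0, 3, 2]
Reconstruct: [2, 3, 3, 5, 5, 5, 6, 6]


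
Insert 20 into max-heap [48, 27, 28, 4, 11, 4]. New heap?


Append 20: [48, 27, 28, 4, 11, 4, 20]
Bubble up: no swaps needed
Result: [48, 27, 28, 4, 11, 4, 20]


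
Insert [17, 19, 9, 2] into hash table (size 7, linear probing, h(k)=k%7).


Insertions: 17->slot 3; 19->slot 5; 9->slot 2; 2->slot 4
Table: [None, None, 9, 17, 2, 19, None]


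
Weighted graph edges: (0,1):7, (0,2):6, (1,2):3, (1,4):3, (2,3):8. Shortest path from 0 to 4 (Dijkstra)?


Dijkstra from 0:
Distances: {0: 0, 1: 7, 2: 6, 3: 14, 4: 10}
Shortest distance to 4 = 10, path = [0, 1, 4]


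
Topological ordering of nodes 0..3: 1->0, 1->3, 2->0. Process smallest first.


Kahn's algorithm, process smallest node first
Order: [1, 2, 0, 3]


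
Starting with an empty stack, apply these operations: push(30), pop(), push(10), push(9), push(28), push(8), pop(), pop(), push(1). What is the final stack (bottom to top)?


push(30) -> [30]
pop() returns 30 -> []
push(10) -> [10]
push(9) -> [10, 9]
push(28) -> [10, 9, 28]
push(8) -> [10, 9, 28, 8]
pop() returns 8 -> [10, 9, 28]
pop() returns 28 -> [10, 9]
push(1) -> [10, 9, 1]
Final stack (bottom to top): [10, 9, 1]


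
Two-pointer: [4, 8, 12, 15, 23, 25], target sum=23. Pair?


Two pointers: lo=0, hi=5
Found pair: (8, 15) summing to 23


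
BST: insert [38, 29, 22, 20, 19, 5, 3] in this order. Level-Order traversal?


Root = 38; build tree by BST insertion.
Level-Order traversal: [38, 29, 22, 20, 19, 5, 3]


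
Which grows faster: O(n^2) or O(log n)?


logarithmic grows slower than quadratic
O(log n) is asymptotically smaller; O(n^2) grows faster


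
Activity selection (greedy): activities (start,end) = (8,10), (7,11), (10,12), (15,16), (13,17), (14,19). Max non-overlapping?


Greedy: pick earliest-ending, then skip overlaps.
Selected (3 activities): [(8, 10), (10, 12), (15, 16)]


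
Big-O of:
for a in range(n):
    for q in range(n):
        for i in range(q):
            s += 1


Per nesting level: O(n) * O(n) * O(n) [triangular over q] = O(n^3)
Complexity: O(n^3)


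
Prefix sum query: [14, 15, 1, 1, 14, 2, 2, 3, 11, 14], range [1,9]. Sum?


Prefix sums: [0, 14, 29, 30, 31, 45, 47, 49, 52, 63, 77]
Sum[1..9] = prefix[10] - prefix[1] = 77 - 14 = 63


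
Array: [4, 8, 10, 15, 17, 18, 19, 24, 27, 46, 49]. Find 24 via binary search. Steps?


Search for 24:
[0,10] mid=5 arr[5]=18
[6,10] mid=8 arr[8]=27
[6,7] mid=6 arr[6]=19
[7,7] mid=7 arr[7]=24
Total: 4 comparisons


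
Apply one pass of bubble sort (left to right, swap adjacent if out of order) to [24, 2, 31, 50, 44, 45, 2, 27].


After one pass: [2, 24, 31, 44, 45, 2, 27, 50]


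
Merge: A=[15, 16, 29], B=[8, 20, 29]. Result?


Compare heads, take smaller each step.
Merged: [8, 15, 16, 20, 29, 29]


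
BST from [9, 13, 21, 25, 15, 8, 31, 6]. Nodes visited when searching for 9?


BST root = 9
Search for 9: compare at each node
Path: [9]


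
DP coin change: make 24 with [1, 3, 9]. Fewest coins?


dp[0]=0; dp[i]=1+min(dp[i-c] for c in coins)
...dp[19]=3, dp[20]=4, dp[21]=3, dp[22]=4, dp[23]=5, dp[24]=4
Minimum coins for 24 = 4


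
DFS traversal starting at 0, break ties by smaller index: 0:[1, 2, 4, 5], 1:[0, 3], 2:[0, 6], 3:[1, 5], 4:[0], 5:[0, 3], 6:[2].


DFS stack-based: start with [0]
Visit order: [0, 1, 3, 5, 2, 6, 4]


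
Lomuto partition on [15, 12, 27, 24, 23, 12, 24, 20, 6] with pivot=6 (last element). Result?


Elements <= 6 go left of pivot.
Result: [6, 12, 27, 24, 23, 12, 24, 20, 15], pivot at index 0


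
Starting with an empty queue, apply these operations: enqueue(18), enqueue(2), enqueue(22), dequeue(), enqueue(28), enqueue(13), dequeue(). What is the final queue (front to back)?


enqueue(18) -> [18]
enqueue(2) -> [18, 2]
enqueue(22) -> [18, 2, 22]
dequeue() returns 18 -> [2, 22]
enqueue(28) -> [2, 22, 28]
enqueue(13) -> [2, 22, 28, 13]
dequeue() returns 2 -> [22, 28, 13]
Final queue (front to back): [22, 28, 13]


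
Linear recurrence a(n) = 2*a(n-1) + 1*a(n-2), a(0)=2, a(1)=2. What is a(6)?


Build bottom-up:
...a(4)=34, a(5)=82, a(6)=2*82+1*34=198


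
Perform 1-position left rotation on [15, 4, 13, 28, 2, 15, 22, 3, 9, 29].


Left rotate by 1: [4, 13, 28, 2, 15, 22, 3, 9, 29, 15]


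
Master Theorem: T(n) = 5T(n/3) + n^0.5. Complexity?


a=5, b=3, c=0.5. log_3(5)=1.465 > c=0.5. Case 1: O(n^log_b(a)) = O(n^1.465)
Complexity: O(n^1.465)


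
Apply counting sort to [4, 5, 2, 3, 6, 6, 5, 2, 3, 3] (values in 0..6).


Count array: [0, 0, 2, 3, 1, 2, 2]
Reconstruct: [2, 2, 3, 3, 3, 4, 5, 5, 6, 6]


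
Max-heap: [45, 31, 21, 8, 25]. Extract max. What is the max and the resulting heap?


Max = 45
Replace root with last, heapify down
Resulting heap: [31, 25, 21, 8]


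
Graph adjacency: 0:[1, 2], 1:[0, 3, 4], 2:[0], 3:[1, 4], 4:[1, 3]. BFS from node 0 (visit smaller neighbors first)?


BFS queue: start with [0]
Visit order: [0, 1, 2, 3, 4]


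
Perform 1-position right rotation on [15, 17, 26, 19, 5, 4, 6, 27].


Right rotate by 1: [27, 15, 17, 26, 19, 5, 4, 6]


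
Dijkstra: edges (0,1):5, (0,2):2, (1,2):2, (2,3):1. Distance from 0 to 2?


Dijkstra from 0:
Distances: {0: 0, 1: 4, 2: 2, 3: 3}
Shortest distance to 2 = 2, path = [0, 2]


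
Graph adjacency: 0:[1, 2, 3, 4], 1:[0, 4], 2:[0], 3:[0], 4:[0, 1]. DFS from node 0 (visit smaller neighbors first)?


DFS stack-based: start with [0]
Visit order: [0, 1, 4, 2, 3]


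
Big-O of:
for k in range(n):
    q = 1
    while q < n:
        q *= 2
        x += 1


Per nesting level: O(n) * O(log n) = O(n log n)
Complexity: O(n log n)


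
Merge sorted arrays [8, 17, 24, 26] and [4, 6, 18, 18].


Compare heads, take smaller each step.
Merged: [4, 6, 8, 17, 18, 18, 24, 26]


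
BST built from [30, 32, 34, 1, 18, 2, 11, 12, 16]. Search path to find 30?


BST root = 30
Search for 30: compare at each node
Path: [30]


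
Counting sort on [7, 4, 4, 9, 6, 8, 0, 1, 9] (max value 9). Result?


Count array: [1, 1, 0, 0, 2, 0, 1, 1, 1, 2]
Reconstruct: [0, 1, 4, 4, 6, 7, 8, 9, 9]


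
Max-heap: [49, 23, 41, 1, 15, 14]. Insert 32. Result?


Append 32: [49, 23, 41, 1, 15, 14, 32]
Bubble up: no swaps needed
Result: [49, 23, 41, 1, 15, 14, 32]


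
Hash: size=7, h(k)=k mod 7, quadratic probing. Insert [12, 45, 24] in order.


Insertions: 12->slot 5; 45->slot 3; 24->slot 4
Table: [None, None, None, 45, 24, 12, None]


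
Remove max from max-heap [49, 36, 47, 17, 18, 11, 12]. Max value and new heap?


Max = 49
Replace root with last, heapify down
Resulting heap: [47, 36, 12, 17, 18, 11]


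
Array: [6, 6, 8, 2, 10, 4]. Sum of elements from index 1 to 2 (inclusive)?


Prefix sums: [0, 6, 12, 20, 22, 32, 36]
Sum[1..2] = prefix[3] - prefix[1] = 20 - 6 = 14


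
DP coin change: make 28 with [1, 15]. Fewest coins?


dp[0]=0; dp[i]=1+min(dp[i-c] for c in coins)
...dp[23]=9, dp[24]=10, dp[25]=11, dp[26]=12, dp[27]=13, dp[28]=14
Minimum coins for 28 = 14


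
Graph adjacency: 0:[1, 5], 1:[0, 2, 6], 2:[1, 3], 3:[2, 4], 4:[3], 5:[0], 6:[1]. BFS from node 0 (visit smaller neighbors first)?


BFS queue: start with [0]
Visit order: [0, 1, 5, 2, 6, 3, 4]


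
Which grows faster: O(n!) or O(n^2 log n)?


n^2 log n grows slower than factorial
O(n^2 log n) is asymptotically smaller; O(n!) grows faster


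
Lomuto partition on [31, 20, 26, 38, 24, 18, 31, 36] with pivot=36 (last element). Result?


Elements <= 36 go left of pivot.
Result: [31, 20, 26, 24, 18, 31, 36, 38], pivot at index 6


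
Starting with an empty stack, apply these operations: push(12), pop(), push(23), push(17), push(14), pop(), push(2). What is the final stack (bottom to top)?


push(12) -> [12]
pop() returns 12 -> []
push(23) -> [23]
push(17) -> [23, 17]
push(14) -> [23, 17, 14]
pop() returns 14 -> [23, 17]
push(2) -> [23, 17, 2]
Final stack (bottom to top): [23, 17, 2]


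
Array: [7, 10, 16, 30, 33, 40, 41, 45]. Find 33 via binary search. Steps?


Search for 33:
[0,7] mid=3 arr[3]=30
[4,7] mid=5 arr[5]=40
[4,4] mid=4 arr[4]=33
Total: 3 comparisons


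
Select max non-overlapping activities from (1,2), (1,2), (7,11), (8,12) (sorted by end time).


Greedy: pick earliest-ending, then skip overlaps.
Selected (2 activities): [(1, 2), (7, 11)]


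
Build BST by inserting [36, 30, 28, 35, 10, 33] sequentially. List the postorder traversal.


Root = 36; build tree by BST insertion.
Postorder traversal: [10, 28, 33, 35, 30, 36]


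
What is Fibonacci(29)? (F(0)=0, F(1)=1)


F(n)=F(n-1)+F(n-2)
...F(27)=196418, F(28)=317811, F(29)=514229


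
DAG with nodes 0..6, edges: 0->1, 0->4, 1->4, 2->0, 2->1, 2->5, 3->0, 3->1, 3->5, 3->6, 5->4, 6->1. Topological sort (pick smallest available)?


Kahn's algorithm, process smallest node first
Order: [2, 3, 0, 5, 6, 1, 4]


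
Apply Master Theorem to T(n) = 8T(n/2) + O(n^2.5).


a=8, b=2, c=2.5. log_2(8)=3 > c=2.5. Case 1: O(n^log_b(a)) = O(n^3)
Complexity: O(n^3)


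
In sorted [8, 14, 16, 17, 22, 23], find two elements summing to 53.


Two pointers: lo=0, hi=5
No pair sums to 53


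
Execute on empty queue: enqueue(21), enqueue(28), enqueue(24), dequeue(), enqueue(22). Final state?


enqueue(21) -> [21]
enqueue(28) -> [21, 28]
enqueue(24) -> [21, 28, 24]
dequeue() returns 21 -> [28, 24]
enqueue(22) -> [28, 24, 22]
Final queue (front to back): [28, 24, 22]


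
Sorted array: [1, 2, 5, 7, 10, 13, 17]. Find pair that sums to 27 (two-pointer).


Two pointers: lo=0, hi=6
Found pair: (10, 17) summing to 27


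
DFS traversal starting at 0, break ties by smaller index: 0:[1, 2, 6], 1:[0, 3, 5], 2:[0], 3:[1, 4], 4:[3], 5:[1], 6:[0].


DFS stack-based: start with [0]
Visit order: [0, 1, 3, 4, 5, 2, 6]


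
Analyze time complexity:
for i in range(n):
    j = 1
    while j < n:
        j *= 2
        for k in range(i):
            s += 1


Per nesting level: O(n) * O(log n) * O(n) [triangular over i] = O(n^2 log n)
Complexity: O(n^2 log n)


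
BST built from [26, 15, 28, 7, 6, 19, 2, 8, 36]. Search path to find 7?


BST root = 26
Search for 7: compare at each node
Path: [26, 15, 7]


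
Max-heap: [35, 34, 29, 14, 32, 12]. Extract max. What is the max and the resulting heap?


Max = 35
Replace root with last, heapify down
Resulting heap: [34, 32, 29, 14, 12]


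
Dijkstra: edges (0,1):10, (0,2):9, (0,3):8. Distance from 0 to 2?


Dijkstra from 0:
Distances: {0: 0, 1: 10, 2: 9, 3: 8}
Shortest distance to 2 = 9, path = [0, 2]


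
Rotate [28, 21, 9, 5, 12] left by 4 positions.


Left rotate by 4: [12, 28, 21, 9, 5]


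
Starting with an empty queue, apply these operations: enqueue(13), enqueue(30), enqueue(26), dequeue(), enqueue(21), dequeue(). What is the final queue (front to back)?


enqueue(13) -> [13]
enqueue(30) -> [13, 30]
enqueue(26) -> [13, 30, 26]
dequeue() returns 13 -> [30, 26]
enqueue(21) -> [30, 26, 21]
dequeue() returns 30 -> [26, 21]
Final queue (front to back): [26, 21]


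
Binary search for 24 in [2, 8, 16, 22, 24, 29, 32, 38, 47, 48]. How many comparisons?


Search for 24:
[0,9] mid=4 arr[4]=24
Total: 1 comparisons


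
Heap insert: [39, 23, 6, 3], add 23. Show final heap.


Append 23: [39, 23, 6, 3, 23]
Bubble up: no swaps needed
Result: [39, 23, 6, 3, 23]


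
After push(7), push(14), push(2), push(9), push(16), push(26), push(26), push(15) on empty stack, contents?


push(7) -> [7]
push(14) -> [7, 14]
push(2) -> [7, 14, 2]
push(9) -> [7, 14, 2, 9]
push(16) -> [7, 14, 2, 9, 16]
push(26) -> [7, 14, 2, 9, 16, 26]
push(26) -> [7, 14, 2, 9, 16, 26, 26]
push(15) -> [7, 14, 2, 9, 16, 26, 26, 15]
Final stack (bottom to top): [7, 14, 2, 9, 16, 26, 26, 15]


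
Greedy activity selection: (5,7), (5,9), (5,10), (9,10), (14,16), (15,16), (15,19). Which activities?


Greedy: pick earliest-ending, then skip overlaps.
Selected (3 activities): [(5, 7), (9, 10), (14, 16)]


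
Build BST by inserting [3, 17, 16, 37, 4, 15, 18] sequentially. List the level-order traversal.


Root = 3; build tree by BST insertion.
Level-Order traversal: [3, 17, 16, 37, 4, 18, 15]


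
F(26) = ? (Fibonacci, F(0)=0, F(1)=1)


F(n)=F(n-1)+F(n-2)
...F(24)=46368, F(25)=75025, F(26)=121393


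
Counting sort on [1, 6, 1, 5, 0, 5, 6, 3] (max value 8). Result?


Count array: [1, 2, 0, 1, 0, 2, 2, 0, 0]
Reconstruct: [0, 1, 1, 3, 5, 5, 6, 6]


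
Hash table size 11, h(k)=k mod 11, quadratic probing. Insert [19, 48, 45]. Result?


Insertions: 19->slot 8; 48->slot 4; 45->slot 1
Table: [None, 45, None, None, 48, None, None, None, 19, None, None]


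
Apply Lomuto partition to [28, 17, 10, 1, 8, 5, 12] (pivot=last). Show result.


Elements <= 12 go left of pivot.
Result: [10, 1, 8, 5, 12, 17, 28], pivot at index 4


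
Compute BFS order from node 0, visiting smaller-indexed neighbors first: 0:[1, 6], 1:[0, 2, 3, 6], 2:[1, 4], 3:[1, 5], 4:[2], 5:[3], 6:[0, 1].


BFS queue: start with [0]
Visit order: [0, 1, 6, 2, 3, 4, 5]


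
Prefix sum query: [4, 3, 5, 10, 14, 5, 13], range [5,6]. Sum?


Prefix sums: [0, 4, 7, 12, 22, 36, 41, 54]
Sum[5..6] = prefix[7] - prefix[5] = 54 - 36 = 18


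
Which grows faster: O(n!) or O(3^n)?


exponential (base 3) grows slower than factorial
O(3^n) is asymptotically smaller; O(n!) grows faster


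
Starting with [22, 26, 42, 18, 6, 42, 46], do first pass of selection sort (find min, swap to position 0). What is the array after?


After one pass: [6, 26, 42, 18, 22, 42, 46]


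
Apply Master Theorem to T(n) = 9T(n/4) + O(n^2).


a=9, b=4, c=2. log_4(9)=1.585 < c=2. Case 3: O(n^c) = O(n^2)
Complexity: O(n^2)


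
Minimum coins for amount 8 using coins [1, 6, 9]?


dp[0]=0; dp[i]=1+min(dp[i-c] for c in coins)
...dp[3]=3, dp[4]=4, dp[5]=5, dp[6]=1, dp[7]=2, dp[8]=3
Minimum coins for 8 = 3


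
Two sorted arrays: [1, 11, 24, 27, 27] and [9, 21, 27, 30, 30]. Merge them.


Compare heads, take smaller each step.
Merged: [1, 9, 11, 21, 24, 27, 27, 27, 30, 30]


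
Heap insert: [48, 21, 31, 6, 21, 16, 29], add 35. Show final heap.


Append 35: [48, 21, 31, 6, 21, 16, 29, 35]
Bubble up: swap idx 7(35) with idx 3(6); swap idx 3(35) with idx 1(21)
Result: [48, 35, 31, 21, 21, 16, 29, 6]


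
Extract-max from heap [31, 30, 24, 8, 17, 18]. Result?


Max = 31
Replace root with last, heapify down
Resulting heap: [30, 18, 24, 8, 17]


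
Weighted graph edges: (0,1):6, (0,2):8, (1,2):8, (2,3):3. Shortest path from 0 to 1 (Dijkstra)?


Dijkstra from 0:
Distances: {0: 0, 1: 6, 2: 8, 3: 11}
Shortest distance to 1 = 6, path = [0, 1]


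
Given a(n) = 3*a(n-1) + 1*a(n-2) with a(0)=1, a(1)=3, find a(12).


Build bottom-up:
...a(10)=141481, a(11)=467280, a(12)=3*467280+1*141481=1543321


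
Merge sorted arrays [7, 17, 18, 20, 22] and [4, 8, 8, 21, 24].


Compare heads, take smaller each step.
Merged: [4, 7, 8, 8, 17, 18, 20, 21, 22, 24]


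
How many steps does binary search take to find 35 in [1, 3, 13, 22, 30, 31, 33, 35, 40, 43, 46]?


Search for 35:
[0,10] mid=5 arr[5]=31
[6,10] mid=8 arr[8]=40
[6,7] mid=6 arr[6]=33
[7,7] mid=7 arr[7]=35
Total: 4 comparisons


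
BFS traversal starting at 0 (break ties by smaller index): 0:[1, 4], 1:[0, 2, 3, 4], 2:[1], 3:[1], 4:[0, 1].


BFS queue: start with [0]
Visit order: [0, 1, 4, 2, 3]


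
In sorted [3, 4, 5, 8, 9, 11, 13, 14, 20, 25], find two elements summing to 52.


Two pointers: lo=0, hi=9
No pair sums to 52


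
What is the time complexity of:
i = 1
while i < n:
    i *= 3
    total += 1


Per nesting level: O(log n) = O(log n)
Complexity: O(log n)


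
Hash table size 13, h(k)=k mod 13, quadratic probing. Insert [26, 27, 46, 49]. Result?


Insertions: 26->slot 0; 27->slot 1; 46->slot 7; 49->slot 10
Table: [26, 27, None, None, None, None, None, 46, None, None, 49, None, None]


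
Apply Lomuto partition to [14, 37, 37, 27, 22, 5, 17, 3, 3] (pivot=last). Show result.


Elements <= 3 go left of pivot.
Result: [3, 3, 37, 27, 22, 5, 17, 14, 37], pivot at index 1


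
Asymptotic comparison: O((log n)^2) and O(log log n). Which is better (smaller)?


double-logarithmic grows slower than polylogarithmic
O(log log n) is asymptotically smaller; O((log n)^2) grows faster


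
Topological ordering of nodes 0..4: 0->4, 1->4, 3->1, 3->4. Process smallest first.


Kahn's algorithm, process smallest node first
Order: [0, 2, 3, 1, 4]


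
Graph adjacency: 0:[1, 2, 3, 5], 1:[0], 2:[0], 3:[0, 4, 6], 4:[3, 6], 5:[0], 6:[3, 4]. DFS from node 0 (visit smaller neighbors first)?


DFS stack-based: start with [0]
Visit order: [0, 1, 2, 3, 4, 6, 5]


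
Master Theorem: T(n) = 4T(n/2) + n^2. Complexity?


a=4, b=2, c=2. log_2(4)=2 = c=2. Case 2: O(n^c log n) = O(n^2 log n)
Complexity: O(n^2 log n)


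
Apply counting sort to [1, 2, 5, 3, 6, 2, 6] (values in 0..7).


Count array: [0, 1, 2, 1, 0, 1, 2, 0]
Reconstruct: [1, 2, 2, 3, 5, 6, 6]


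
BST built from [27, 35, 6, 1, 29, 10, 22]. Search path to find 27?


BST root = 27
Search for 27: compare at each node
Path: [27]


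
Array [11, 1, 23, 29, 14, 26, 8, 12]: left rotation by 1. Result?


Left rotate by 1: [1, 23, 29, 14, 26, 8, 12, 11]


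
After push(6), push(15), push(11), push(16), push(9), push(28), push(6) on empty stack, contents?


push(6) -> [6]
push(15) -> [6, 15]
push(11) -> [6, 15, 11]
push(16) -> [6, 15, 11, 16]
push(9) -> [6, 15, 11, 16, 9]
push(28) -> [6, 15, 11, 16, 9, 28]
push(6) -> [6, 15, 11, 16, 9, 28, 6]
Final stack (bottom to top): [6, 15, 11, 16, 9, 28, 6]


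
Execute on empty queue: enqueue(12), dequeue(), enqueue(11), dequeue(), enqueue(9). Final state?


enqueue(12) -> [12]
dequeue() returns 12 -> []
enqueue(11) -> [11]
dequeue() returns 11 -> []
enqueue(9) -> [9]
Final queue (front to back): [9]


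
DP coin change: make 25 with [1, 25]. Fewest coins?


dp[0]=0; dp[i]=1+min(dp[i-c] for c in coins)
...dp[20]=20, dp[21]=21, dp[22]=22, dp[23]=23, dp[24]=24, dp[25]=1
Minimum coins for 25 = 1


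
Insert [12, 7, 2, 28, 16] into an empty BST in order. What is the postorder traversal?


Root = 12; build tree by BST insertion.
Postorder traversal: [2, 7, 16, 28, 12]


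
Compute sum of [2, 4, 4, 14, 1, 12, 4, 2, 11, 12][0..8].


Prefix sums: [0, 2, 6, 10, 24, 25, 37, 41, 43, 54, 66]
Sum[0..8] = prefix[9] - prefix[0] = 54 - 0 = 54


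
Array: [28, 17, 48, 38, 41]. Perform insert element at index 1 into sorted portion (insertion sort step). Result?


After one pass: [17, 28, 48, 38, 41]


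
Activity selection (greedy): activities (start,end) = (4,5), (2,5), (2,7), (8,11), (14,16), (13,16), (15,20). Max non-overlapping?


Greedy: pick earliest-ending, then skip overlaps.
Selected (3 activities): [(4, 5), (8, 11), (14, 16)]


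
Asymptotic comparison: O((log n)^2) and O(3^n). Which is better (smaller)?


polylogarithmic grows slower than exponential (base 3)
O((log n)^2) is asymptotically smaller; O(3^n) grows faster


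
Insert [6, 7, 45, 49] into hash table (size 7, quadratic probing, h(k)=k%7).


Insertions: 6->slot 6; 7->slot 0; 45->slot 3; 49->slot 1
Table: [7, 49, None, 45, None, None, 6]


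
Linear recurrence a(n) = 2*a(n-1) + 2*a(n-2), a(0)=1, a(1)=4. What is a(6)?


Build bottom-up:
...a(4)=76, a(5)=208, a(6)=2*208+2*76=568


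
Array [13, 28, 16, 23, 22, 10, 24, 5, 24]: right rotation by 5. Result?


Right rotate by 5: [22, 10, 24, 5, 24, 13, 28, 16, 23]


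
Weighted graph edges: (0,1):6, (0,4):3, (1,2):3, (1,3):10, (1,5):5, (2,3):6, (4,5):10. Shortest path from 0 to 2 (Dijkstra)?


Dijkstra from 0:
Distances: {0: 0, 1: 6, 2: 9, 3: 15, 4: 3, 5: 11}
Shortest distance to 2 = 9, path = [0, 1, 2]


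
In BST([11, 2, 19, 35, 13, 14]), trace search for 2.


BST root = 11
Search for 2: compare at each node
Path: [11, 2]


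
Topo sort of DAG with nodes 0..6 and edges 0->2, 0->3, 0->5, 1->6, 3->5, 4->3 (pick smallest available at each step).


Kahn's algorithm, process smallest node first
Order: [0, 1, 2, 4, 3, 5, 6]


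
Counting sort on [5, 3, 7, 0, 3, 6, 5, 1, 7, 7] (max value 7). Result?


Count array: [1, 1, 0, 2, 0, 2, 1, 3]
Reconstruct: [0, 1, 3, 3, 5, 5, 6, 7, 7, 7]


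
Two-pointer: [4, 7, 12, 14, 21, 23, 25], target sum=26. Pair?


Two pointers: lo=0, hi=6
Found pair: (12, 14) summing to 26


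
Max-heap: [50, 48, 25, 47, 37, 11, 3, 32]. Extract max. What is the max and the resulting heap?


Max = 50
Replace root with last, heapify down
Resulting heap: [48, 47, 25, 32, 37, 11, 3]


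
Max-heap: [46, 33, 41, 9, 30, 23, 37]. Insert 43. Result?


Append 43: [46, 33, 41, 9, 30, 23, 37, 43]
Bubble up: swap idx 7(43) with idx 3(9); swap idx 3(43) with idx 1(33)
Result: [46, 43, 41, 33, 30, 23, 37, 9]


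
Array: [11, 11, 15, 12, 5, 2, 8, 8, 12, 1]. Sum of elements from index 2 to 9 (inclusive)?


Prefix sums: [0, 11, 22, 37, 49, 54, 56, 64, 72, 84, 85]
Sum[2..9] = prefix[10] - prefix[2] = 85 - 22 = 63


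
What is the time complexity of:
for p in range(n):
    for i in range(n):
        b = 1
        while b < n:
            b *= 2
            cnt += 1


Per nesting level: O(n) * O(n) * O(log n) = O(n^2 log n)
Complexity: O(n^2 log n)


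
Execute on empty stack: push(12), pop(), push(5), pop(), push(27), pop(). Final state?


push(12) -> [12]
pop() returns 12 -> []
push(5) -> [5]
pop() returns 5 -> []
push(27) -> [27]
pop() returns 27 -> []
Final stack (bottom to top): []


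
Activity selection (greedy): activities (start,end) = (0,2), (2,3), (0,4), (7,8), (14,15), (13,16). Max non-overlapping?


Greedy: pick earliest-ending, then skip overlaps.
Selected (4 activities): [(0, 2), (2, 3), (7, 8), (14, 15)]


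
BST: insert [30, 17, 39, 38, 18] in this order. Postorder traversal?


Root = 30; build tree by BST insertion.
Postorder traversal: [18, 17, 38, 39, 30]


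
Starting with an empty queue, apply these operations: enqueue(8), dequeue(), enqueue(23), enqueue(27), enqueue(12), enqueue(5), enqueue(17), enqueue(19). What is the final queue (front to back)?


enqueue(8) -> [8]
dequeue() returns 8 -> []
enqueue(23) -> [23]
enqueue(27) -> [23, 27]
enqueue(12) -> [23, 27, 12]
enqueue(5) -> [23, 27, 12, 5]
enqueue(17) -> [23, 27, 12, 5, 17]
enqueue(19) -> [23, 27, 12, 5, 17, 19]
Final queue (front to back): [23, 27, 12, 5, 17, 19]


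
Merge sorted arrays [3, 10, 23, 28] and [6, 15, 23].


Compare heads, take smaller each step.
Merged: [3, 6, 10, 15, 23, 23, 28]


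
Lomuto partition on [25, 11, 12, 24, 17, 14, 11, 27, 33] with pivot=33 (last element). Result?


Elements <= 33 go left of pivot.
Result: [25, 11, 12, 24, 17, 14, 11, 27, 33], pivot at index 8


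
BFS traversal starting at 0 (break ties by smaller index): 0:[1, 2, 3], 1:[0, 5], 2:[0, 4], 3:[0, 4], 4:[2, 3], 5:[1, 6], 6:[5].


BFS queue: start with [0]
Visit order: [0, 1, 2, 3, 5, 4, 6]


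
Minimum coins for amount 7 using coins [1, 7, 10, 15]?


dp[0]=0; dp[i]=1+min(dp[i-c] for c in coins)
...dp[2]=2, dp[3]=3, dp[4]=4, dp[5]=5, dp[6]=6, dp[7]=1
Minimum coins for 7 = 1


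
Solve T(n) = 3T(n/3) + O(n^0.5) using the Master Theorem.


a=3, b=3, c=0.5. log_3(3)=1 > c=0.5. Case 1: O(n^log_b(a)) = O(n)
Complexity: O(n)


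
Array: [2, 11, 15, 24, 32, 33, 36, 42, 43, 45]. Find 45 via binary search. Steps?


Search for 45:
[0,9] mid=4 arr[4]=32
[5,9] mid=7 arr[7]=42
[8,9] mid=8 arr[8]=43
[9,9] mid=9 arr[9]=45
Total: 4 comparisons


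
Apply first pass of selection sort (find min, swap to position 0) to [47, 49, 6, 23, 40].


After one pass: [6, 49, 47, 23, 40]


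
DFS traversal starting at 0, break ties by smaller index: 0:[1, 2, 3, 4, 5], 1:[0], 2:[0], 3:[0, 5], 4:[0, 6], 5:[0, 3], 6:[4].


DFS stack-based: start with [0]
Visit order: [0, 1, 2, 3, 5, 4, 6]


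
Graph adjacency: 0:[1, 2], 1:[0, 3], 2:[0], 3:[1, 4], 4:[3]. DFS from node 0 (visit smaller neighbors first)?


DFS stack-based: start with [0]
Visit order: [0, 1, 3, 4, 2]


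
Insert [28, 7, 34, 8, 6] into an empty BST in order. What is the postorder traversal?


Root = 28; build tree by BST insertion.
Postorder traversal: [6, 8, 7, 34, 28]


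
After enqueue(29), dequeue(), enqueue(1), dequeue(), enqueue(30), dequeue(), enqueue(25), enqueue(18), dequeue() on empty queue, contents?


enqueue(29) -> [29]
dequeue() returns 29 -> []
enqueue(1) -> [1]
dequeue() returns 1 -> []
enqueue(30) -> [30]
dequeue() returns 30 -> []
enqueue(25) -> [25]
enqueue(18) -> [25, 18]
dequeue() returns 25 -> [18]
Final queue (front to back): [18]


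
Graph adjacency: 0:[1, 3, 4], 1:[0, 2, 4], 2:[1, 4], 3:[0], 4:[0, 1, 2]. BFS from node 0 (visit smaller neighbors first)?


BFS queue: start with [0]
Visit order: [0, 1, 3, 4, 2]


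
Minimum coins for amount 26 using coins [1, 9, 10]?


dp[0]=0; dp[i]=1+min(dp[i-c] for c in coins)
...dp[21]=3, dp[22]=4, dp[23]=5, dp[24]=6, dp[25]=7, dp[26]=8
Minimum coins for 26 = 8
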